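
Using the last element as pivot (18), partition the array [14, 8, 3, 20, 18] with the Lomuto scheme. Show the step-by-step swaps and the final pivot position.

Lomuto partition with pivot = 18:

Initial array: [14, 8, 3, 20, 18]

arr[0]=14 <= 18: swap with position 0, array becomes [14, 8, 3, 20, 18]
arr[1]=8 <= 18: swap with position 1, array becomes [14, 8, 3, 20, 18]
arr[2]=3 <= 18: swap with position 2, array becomes [14, 8, 3, 20, 18]
arr[3]=20 > 18: no swap

Place pivot at position 3: [14, 8, 3, 18, 20]
Pivot position: 3

After partitioning with pivot 18, the array becomes [14, 8, 3, 18, 20]. The pivot is placed at index 3. All elements to the left of the pivot are <= 18, and all elements to the right are > 18.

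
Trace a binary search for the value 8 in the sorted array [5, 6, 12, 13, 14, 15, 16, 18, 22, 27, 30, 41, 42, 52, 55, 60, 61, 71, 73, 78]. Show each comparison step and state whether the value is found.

Binary search for 8 in [5, 6, 12, 13, 14, 15, 16, 18, 22, 27, 30, 41, 42, 52, 55, 60, 61, 71, 73, 78]:

lo=0, hi=19, mid=9, arr[mid]=27 -> 27 > 8, search left half
lo=0, hi=8, mid=4, arr[mid]=14 -> 14 > 8, search left half
lo=0, hi=3, mid=1, arr[mid]=6 -> 6 < 8, search right half
lo=2, hi=3, mid=2, arr[mid]=12 -> 12 > 8, search left half
lo=2 > hi=1, target 8 not found

Binary search determines that 8 is not in the array after 4 comparisons. The search space was exhausted without finding the target.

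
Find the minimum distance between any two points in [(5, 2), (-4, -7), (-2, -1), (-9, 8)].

Computing all pairwise distances among 4 points:

d((5, 2), (-4, -7)) = 12.7279
d((5, 2), (-2, -1)) = 7.6158
d((5, 2), (-9, 8)) = 15.2315
d((-4, -7), (-2, -1)) = 6.3246 <-- minimum
d((-4, -7), (-9, 8)) = 15.8114
d((-2, -1), (-9, 8)) = 11.4018

Closest pair: (-4, -7) and (-2, -1) with distance 6.3246

The closest pair is (-4, -7) and (-2, -1) with Euclidean distance 6.3246. For 4 points, brute-force pairwise comparison is shown above. For large n, the divide-and-conquer algorithm (sort by x, recurse on halves, check the dividing strip) achieves O(n log n).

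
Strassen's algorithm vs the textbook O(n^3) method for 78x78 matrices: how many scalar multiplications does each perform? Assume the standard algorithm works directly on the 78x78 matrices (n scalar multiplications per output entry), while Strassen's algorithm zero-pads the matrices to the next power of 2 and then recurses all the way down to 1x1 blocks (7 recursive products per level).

Matrix multiplication for 78x78 matrices:

Strassen's algorithm requires power-of-2 dimensions. Pad 78x78 to 128x128 (next power of 2).

Standard algorithm: 78^3 = 474552 multiplications
Strassen's algorithm: 7^(log2(128)) = 7^7 = 823543 multiplications
Difference: 474552 - 823543 = -348991 (Strassen uses MORE here due to padding overhead — for small or just-over-power-of-2 n, padding can outweigh the per-level savings)

Standard: 474552 multiplications (78^3). Strassen: 823543 multiplications (7^7, after padding to 128x128). Strassen reduces 8 recursive multiplications to 7 at each level.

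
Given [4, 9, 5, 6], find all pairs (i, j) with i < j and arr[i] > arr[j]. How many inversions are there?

Finding inversions in [4, 9, 5, 6]:

(1, 2): arr[1]=9 > arr[2]=5
(1, 3): arr[1]=9 > arr[3]=6

Total inversions: 2

The array has 2 inversion(s): (1,2), (1,3). Each pair (i,j) satisfies i < j and arr[i] > arr[j].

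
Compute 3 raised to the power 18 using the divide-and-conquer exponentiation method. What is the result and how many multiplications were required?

Computing 3^18 by squaring (build up from 3^1; each line after the first costs one multiplication):

3^1 = 3
3^2 = (3^1)^2 = 3^2 = 9
3^4 = (3^2)^2 = 9^2 = 81
3^8 = (3^4)^2 = 81^2 = 6561
3^9 = 3 * 3^8 = 3 * 6561 = 19683
3^18 = (3^9)^2 = 19683^2 = 387420489

Result: 387420489
Multiplications needed: 5 (5 lines after 3^1)

3^18 = 387420489. Using exponentiation by squaring, this requires 5 multiplications. The key idea: if the exponent is even, square the half-power; if odd, multiply by the base once.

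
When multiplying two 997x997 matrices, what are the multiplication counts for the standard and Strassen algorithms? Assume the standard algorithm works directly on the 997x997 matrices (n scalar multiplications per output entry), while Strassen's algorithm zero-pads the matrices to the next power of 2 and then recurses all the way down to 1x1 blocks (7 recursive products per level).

Matrix multiplication for 997x997 matrices:

Strassen's algorithm requires power-of-2 dimensions. Pad 997x997 to 1024x1024 (next power of 2).

Standard algorithm: 997^3 = 991026973 multiplications
Strassen's algorithm: 7^(log2(1024)) = 7^10 = 282475249 multiplications
Savings: 991026973 - 282475249 = 708551724 multiplications

Standard: 991026973 multiplications (997^3). Strassen: 282475249 multiplications (7^10, after padding to 1024x1024). Strassen reduces 8 recursive multiplications to 7 at each level.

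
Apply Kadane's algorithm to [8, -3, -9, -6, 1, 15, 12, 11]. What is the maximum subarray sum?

Using Kadane's algorithm on [8, -3, -9, -6, 1, 15, 12, 11]:

Scanning through the array:
Position 1 (value -3): max_ending_here = 5, max_so_far = 8
Position 2 (value -9): max_ending_here = -4, max_so_far = 8
Position 3 (value -6): max_ending_here = -6, max_so_far = 8
Position 4 (value 1): max_ending_here = 1, max_so_far = 8
Position 5 (value 15): max_ending_here = 16, max_so_far = 16
Position 6 (value 12): max_ending_here = 28, max_so_far = 28
Position 7 (value 11): max_ending_here = 39, max_so_far = 39

Maximum subarray: [1, 15, 12, 11]
Maximum sum: 39

The maximum subarray is [1, 15, 12, 11] with sum 39. This subarray runs from index 4 to index 7.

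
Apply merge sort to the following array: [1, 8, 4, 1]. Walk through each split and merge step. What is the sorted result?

Merge sort trace:

Split: [1, 8, 4, 1] -> [1, 8] and [4, 1]
  Split: [1, 8] -> [1] and [8]
  Merge: [1] + [8] -> [1, 8]
  Split: [4, 1] -> [4] and [1]
  Merge: [4] + [1] -> [1, 4]
Merge: [1, 8] + [1, 4] -> [1, 1, 4, 8]

Final sorted array: [1, 1, 4, 8]

The merge sort proceeds by recursively splitting the array and merging sorted halves.
After all merges, the sorted array is [1, 1, 4, 8].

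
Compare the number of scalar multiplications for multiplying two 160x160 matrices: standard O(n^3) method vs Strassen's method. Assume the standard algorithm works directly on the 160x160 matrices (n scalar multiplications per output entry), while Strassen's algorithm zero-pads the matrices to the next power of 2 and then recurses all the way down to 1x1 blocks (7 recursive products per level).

Matrix multiplication for 160x160 matrices:

Strassen's algorithm requires power-of-2 dimensions. Pad 160x160 to 256x256 (next power of 2).

Standard algorithm: 160^3 = 4096000 multiplications
Strassen's algorithm: 7^(log2(256)) = 7^8 = 5764801 multiplications
Difference: 4096000 - 5764801 = -1668801 (Strassen uses MORE here due to padding overhead — for small or just-over-power-of-2 n, padding can outweigh the per-level savings)

Standard: 4096000 multiplications (160^3). Strassen: 5764801 multiplications (7^8, after padding to 256x256). Strassen reduces 8 recursive multiplications to 7 at each level.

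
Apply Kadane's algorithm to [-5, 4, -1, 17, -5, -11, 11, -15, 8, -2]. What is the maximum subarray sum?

Using Kadane's algorithm on [-5, 4, -1, 17, -5, -11, 11, -15, 8, -2]:

Scanning through the array:
Position 1 (value 4): max_ending_here = 4, max_so_far = 4
Position 2 (value -1): max_ending_here = 3, max_so_far = 4
Position 3 (value 17): max_ending_here = 20, max_so_far = 20
Position 4 (value -5): max_ending_here = 15, max_so_far = 20
Position 5 (value -11): max_ending_here = 4, max_so_far = 20
Position 6 (value 11): max_ending_here = 15, max_so_far = 20
Position 7 (value -15): max_ending_here = 0, max_so_far = 20
Position 8 (value 8): max_ending_here = 8, max_so_far = 20
Position 9 (value -2): max_ending_here = 6, max_so_far = 20

Maximum subarray: [4, -1, 17]
Maximum sum: 20

The maximum subarray is [4, -1, 17] with sum 20. This subarray runs from index 1 to index 3.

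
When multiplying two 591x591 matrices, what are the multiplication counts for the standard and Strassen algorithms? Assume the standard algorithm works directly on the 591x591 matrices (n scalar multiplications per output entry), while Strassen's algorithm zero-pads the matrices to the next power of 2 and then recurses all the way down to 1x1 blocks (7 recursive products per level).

Matrix multiplication for 591x591 matrices:

Strassen's algorithm requires power-of-2 dimensions. Pad 591x591 to 1024x1024 (next power of 2).

Standard algorithm: 591^3 = 206425071 multiplications
Strassen's algorithm: 7^(log2(1024)) = 7^10 = 282475249 multiplications
Difference: 206425071 - 282475249 = -76050178 (Strassen uses MORE here due to padding overhead — for small or just-over-power-of-2 n, padding can outweigh the per-level savings)

Standard: 206425071 multiplications (591^3). Strassen: 282475249 multiplications (7^10, after padding to 1024x1024). Strassen reduces 8 recursive multiplications to 7 at each level.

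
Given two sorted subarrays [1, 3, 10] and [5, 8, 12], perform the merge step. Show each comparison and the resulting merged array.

Merging process:

Compare 1 vs 5: take 1 from left. Merged: [1]
Compare 3 vs 5: take 3 from left. Merged: [1, 3]
Compare 10 vs 5: take 5 from right. Merged: [1, 3, 5]
Compare 10 vs 8: take 8 from right. Merged: [1, 3, 5, 8]
Compare 10 vs 12: take 10 from left. Merged: [1, 3, 5, 8, 10]
Append remaining from right: [12]. Merged: [1, 3, 5, 8, 10, 12]

Final merged array: [1, 3, 5, 8, 10, 12]
Total comparisons: 5

The merged array is [1, 3, 5, 8, 10, 12], requiring 5 comparisons. The merge step runs in O(n) time where n is the total number of elements.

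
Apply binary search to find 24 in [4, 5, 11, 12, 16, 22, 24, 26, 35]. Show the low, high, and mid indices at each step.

Binary search for 24 in [4, 5, 11, 12, 16, 22, 24, 26, 35]:

lo=0, hi=8, mid=4, arr[mid]=16 -> 16 < 24, search right half
lo=5, hi=8, mid=6, arr[mid]=24 -> Found target at index 6!

Binary search finds 24 at index 6 after 2 comparisons. The search repeatedly halves the search space by comparing with the middle element.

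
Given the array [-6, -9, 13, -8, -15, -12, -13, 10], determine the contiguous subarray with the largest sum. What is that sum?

Using Kadane's algorithm on [-6, -9, 13, -8, -15, -12, -13, 10]:

Scanning through the array:
Position 1 (value -9): max_ending_here = -9, max_so_far = -6
Position 2 (value 13): max_ending_here = 13, max_so_far = 13
Position 3 (value -8): max_ending_here = 5, max_so_far = 13
Position 4 (value -15): max_ending_here = -10, max_so_far = 13
Position 5 (value -12): max_ending_here = -12, max_so_far = 13
Position 6 (value -13): max_ending_here = -13, max_so_far = 13
Position 7 (value 10): max_ending_here = 10, max_so_far = 13

Maximum subarray: [13]
Maximum sum: 13

The maximum subarray is [13] with sum 13. This subarray runs from index 2 to index 2.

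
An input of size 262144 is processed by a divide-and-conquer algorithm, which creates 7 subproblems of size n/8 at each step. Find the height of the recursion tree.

For divide and conquer with division factor 8:

Problem sizes at each level:
Level 0: 262144
Level 1: 32768
Level 2: 4096
Level 3: 512
Level 4: 64
Level 5: 8
Level 6: 1

The root is level 0 and the size-1 base case is level 6 (the tree spans levels 0 through 6, i.e. 7 levels counting the root), so the depth is the number of divisions: log_8(262144) = 6

The recursion tree depth is log_8(262144) = 6. At each level, the problem size is divided by 8, so it takes 6 divisions to reduce to a base case of size 1. The algorithm makes 7 recursive calls at each level.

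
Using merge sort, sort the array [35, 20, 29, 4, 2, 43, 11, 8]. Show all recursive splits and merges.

Merge sort trace:

Split: [35, 20, 29, 4, 2, 43, 11, 8] -> [35, 20, 29, 4] and [2, 43, 11, 8]
  Split: [35, 20, 29, 4] -> [35, 20] and [29, 4]
    Split: [35, 20] -> [35] and [20]
    Merge: [35] + [20] -> [20, 35]
    Split: [29, 4] -> [29] and [4]
    Merge: [29] + [4] -> [4, 29]
  Merge: [20, 35] + [4, 29] -> [4, 20, 29, 35]
  Split: [2, 43, 11, 8] -> [2, 43] and [11, 8]
    Split: [2, 43] -> [2] and [43]
    Merge: [2] + [43] -> [2, 43]
    Split: [11, 8] -> [11] and [8]
    Merge: [11] + [8] -> [8, 11]
  Merge: [2, 43] + [8, 11] -> [2, 8, 11, 43]
Merge: [4, 20, 29, 35] + [2, 8, 11, 43] -> [2, 4, 8, 11, 20, 29, 35, 43]

Final sorted array: [2, 4, 8, 11, 20, 29, 35, 43]

The merge sort proceeds by recursively splitting the array and merging sorted halves.
After all merges, the sorted array is [2, 4, 8, 11, 20, 29, 35, 43].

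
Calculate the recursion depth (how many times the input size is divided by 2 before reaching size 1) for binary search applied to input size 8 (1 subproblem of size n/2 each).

For divide and conquer with division factor 2:

Problem sizes at each level:
Level 0: 8
Level 1: 4
Level 2: 2
Level 3: 1

The root is level 0 and the size-1 base case is level 3 (the tree spans levels 0 through 3, i.e. 4 levels counting the root), so the depth is the number of divisions: log_2(8) = 3

The recursion tree depth is log_2(8) = 3. At each level, the problem size is divided by 2, so it takes 3 divisions to reduce to a base case of size 1. The algorithm makes 1 recursive call at each level.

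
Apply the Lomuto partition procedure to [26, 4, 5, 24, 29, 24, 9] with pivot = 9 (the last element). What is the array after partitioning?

Lomuto partition with pivot = 9:

Initial array: [26, 4, 5, 24, 29, 24, 9]

arr[0]=26 > 9: no swap
arr[1]=4 <= 9: swap with position 0, array becomes [4, 26, 5, 24, 29, 24, 9]
arr[2]=5 <= 9: swap with position 1, array becomes [4, 5, 26, 24, 29, 24, 9]
arr[3]=24 > 9: no swap
arr[4]=29 > 9: no swap
arr[5]=24 > 9: no swap

Place pivot at position 2: [4, 5, 9, 24, 29, 24, 26]
Pivot position: 2

After partitioning with pivot 9, the array becomes [4, 5, 9, 24, 29, 24, 26]. The pivot is placed at index 2. All elements to the left of the pivot are <= 9, and all elements to the right are > 9.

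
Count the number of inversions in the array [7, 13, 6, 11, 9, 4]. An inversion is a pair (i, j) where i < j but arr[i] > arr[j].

Finding inversions in [7, 13, 6, 11, 9, 4]:

(0, 2): arr[0]=7 > arr[2]=6
(0, 5): arr[0]=7 > arr[5]=4
(1, 2): arr[1]=13 > arr[2]=6
(1, 3): arr[1]=13 > arr[3]=11
(1, 4): arr[1]=13 > arr[4]=9
(1, 5): arr[1]=13 > arr[5]=4
(2, 5): arr[2]=6 > arr[5]=4
(3, 4): arr[3]=11 > arr[4]=9
(3, 5): arr[3]=11 > arr[5]=4
(4, 5): arr[4]=9 > arr[5]=4

Total inversions: 10

The array has 10 inversion(s): (0,2), (0,5), (1,2), (1,3), (1,4), (1,5), (2,5), (3,4), (3,5), (4,5). Each pair (i,j) satisfies i < j and arr[i] > arr[j].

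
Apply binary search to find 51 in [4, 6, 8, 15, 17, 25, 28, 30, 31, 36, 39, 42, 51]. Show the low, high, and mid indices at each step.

Binary search for 51 in [4, 6, 8, 15, 17, 25, 28, 30, 31, 36, 39, 42, 51]:

lo=0, hi=12, mid=6, arr[mid]=28 -> 28 < 51, search right half
lo=7, hi=12, mid=9, arr[mid]=36 -> 36 < 51, search right half
lo=10, hi=12, mid=11, arr[mid]=42 -> 42 < 51, search right half
lo=12, hi=12, mid=12, arr[mid]=51 -> Found target at index 12!

Binary search finds 51 at index 12 after 4 comparisons. The search repeatedly halves the search space by comparing with the middle element.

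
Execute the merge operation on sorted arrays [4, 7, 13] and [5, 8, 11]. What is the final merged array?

Merging process:

Compare 4 vs 5: take 4 from left. Merged: [4]
Compare 7 vs 5: take 5 from right. Merged: [4, 5]
Compare 7 vs 8: take 7 from left. Merged: [4, 5, 7]
Compare 13 vs 8: take 8 from right. Merged: [4, 5, 7, 8]
Compare 13 vs 11: take 11 from right. Merged: [4, 5, 7, 8, 11]
Append remaining from left: [13]. Merged: [4, 5, 7, 8, 11, 13]

Final merged array: [4, 5, 7, 8, 11, 13]
Total comparisons: 5

The merged array is [4, 5, 7, 8, 11, 13], requiring 5 comparisons. The merge step runs in O(n) time where n is the total number of elements.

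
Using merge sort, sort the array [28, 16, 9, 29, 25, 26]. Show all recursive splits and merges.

Merge sort trace:

Split: [28, 16, 9, 29, 25, 26] -> [28, 16, 9] and [29, 25, 26]
  Split: [28, 16, 9] -> [28] and [16, 9]
    Split: [16, 9] -> [16] and [9]
    Merge: [16] + [9] -> [9, 16]
  Merge: [28] + [9, 16] -> [9, 16, 28]
  Split: [29, 25, 26] -> [29] and [25, 26]
    Split: [25, 26] -> [25] and [26]
    Merge: [25] + [26] -> [25, 26]
  Merge: [29] + [25, 26] -> [25, 26, 29]
Merge: [9, 16, 28] + [25, 26, 29] -> [9, 16, 25, 26, 28, 29]

Final sorted array: [9, 16, 25, 26, 28, 29]

The merge sort proceeds by recursively splitting the array and merging sorted halves.
After all merges, the sorted array is [9, 16, 25, 26, 28, 29].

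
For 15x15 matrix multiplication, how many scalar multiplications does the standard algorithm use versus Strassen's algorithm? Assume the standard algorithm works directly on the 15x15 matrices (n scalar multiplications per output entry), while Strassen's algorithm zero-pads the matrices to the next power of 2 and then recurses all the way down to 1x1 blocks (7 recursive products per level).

Matrix multiplication for 15x15 matrices:

Strassen's algorithm requires power-of-2 dimensions. Pad 15x15 to 16x16 (next power of 2).

Standard algorithm: 15^3 = 3375 multiplications
Strassen's algorithm: 7^(log2(16)) = 7^4 = 2401 multiplications
Savings: 3375 - 2401 = 974 multiplications

Standard: 3375 multiplications (15^3). Strassen: 2401 multiplications (7^4, after padding to 16x16). Strassen reduces 8 recursive multiplications to 7 at each level.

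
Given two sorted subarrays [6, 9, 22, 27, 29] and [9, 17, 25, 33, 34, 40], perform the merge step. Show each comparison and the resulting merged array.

Merging process:

Compare 6 vs 9: take 6 from left. Merged: [6]
Compare 9 vs 9: take 9 from left. Merged: [6, 9]
Compare 22 vs 9: take 9 from right. Merged: [6, 9, 9]
Compare 22 vs 17: take 17 from right. Merged: [6, 9, 9, 17]
Compare 22 vs 25: take 22 from left. Merged: [6, 9, 9, 17, 22]
Compare 27 vs 25: take 25 from right. Merged: [6, 9, 9, 17, 22, 25]
Compare 27 vs 33: take 27 from left. Merged: [6, 9, 9, 17, 22, 25, 27]
Compare 29 vs 33: take 29 from left. Merged: [6, 9, 9, 17, 22, 25, 27, 29]
Append remaining from right: [33, 34, 40]. Merged: [6, 9, 9, 17, 22, 25, 27, 29, 33, 34, 40]

Final merged array: [6, 9, 9, 17, 22, 25, 27, 29, 33, 34, 40]
Total comparisons: 8

The merged array is [6, 9, 9, 17, 22, 25, 27, 29, 33, 34, 40], requiring 8 comparisons. The merge step runs in O(n) time where n is the total number of elements.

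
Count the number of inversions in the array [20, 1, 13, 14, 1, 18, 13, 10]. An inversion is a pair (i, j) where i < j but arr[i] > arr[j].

Finding inversions in [20, 1, 13, 14, 1, 18, 13, 10]:

(0, 1): arr[0]=20 > arr[1]=1
(0, 2): arr[0]=20 > arr[2]=13
(0, 3): arr[0]=20 > arr[3]=14
(0, 4): arr[0]=20 > arr[4]=1
(0, 5): arr[0]=20 > arr[5]=18
(0, 6): arr[0]=20 > arr[6]=13
(0, 7): arr[0]=20 > arr[7]=10
(2, 4): arr[2]=13 > arr[4]=1
(2, 7): arr[2]=13 > arr[7]=10
(3, 4): arr[3]=14 > arr[4]=1
(3, 6): arr[3]=14 > arr[6]=13
(3, 7): arr[3]=14 > arr[7]=10
(5, 6): arr[5]=18 > arr[6]=13
(5, 7): arr[5]=18 > arr[7]=10
(6, 7): arr[6]=13 > arr[7]=10

Total inversions: 15

The array has 15 inversion(s): (0,1), (0,2), (0,3), (0,4), (0,5), (0,6), (0,7), (2,4), (2,7), (3,4), (3,6), (3,7), (5,6), (5,7), (6,7). Each pair (i,j) satisfies i < j and arr[i] > arr[j].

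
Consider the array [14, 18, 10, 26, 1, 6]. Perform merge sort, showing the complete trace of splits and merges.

Merge sort trace:

Split: [14, 18, 10, 26, 1, 6] -> [14, 18, 10] and [26, 1, 6]
  Split: [14, 18, 10] -> [14] and [18, 10]
    Split: [18, 10] -> [18] and [10]
    Merge: [18] + [10] -> [10, 18]
  Merge: [14] + [10, 18] -> [10, 14, 18]
  Split: [26, 1, 6] -> [26] and [1, 6]
    Split: [1, 6] -> [1] and [6]
    Merge: [1] + [6] -> [1, 6]
  Merge: [26] + [1, 6] -> [1, 6, 26]
Merge: [10, 14, 18] + [1, 6, 26] -> [1, 6, 10, 14, 18, 26]

Final sorted array: [1, 6, 10, 14, 18, 26]

The merge sort proceeds by recursively splitting the array and merging sorted halves.
After all merges, the sorted array is [1, 6, 10, 14, 18, 26].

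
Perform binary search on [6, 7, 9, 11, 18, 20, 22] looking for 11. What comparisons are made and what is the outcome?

Binary search for 11 in [6, 7, 9, 11, 18, 20, 22]:

lo=0, hi=6, mid=3, arr[mid]=11 -> Found target at index 3!

Binary search finds 11 at index 3 after 1 comparisons. The search repeatedly halves the search space by comparing with the middle element.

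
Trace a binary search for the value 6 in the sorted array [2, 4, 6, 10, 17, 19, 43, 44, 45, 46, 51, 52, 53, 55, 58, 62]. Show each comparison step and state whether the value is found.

Binary search for 6 in [2, 4, 6, 10, 17, 19, 43, 44, 45, 46, 51, 52, 53, 55, 58, 62]:

lo=0, hi=15, mid=7, arr[mid]=44 -> 44 > 6, search left half
lo=0, hi=6, mid=3, arr[mid]=10 -> 10 > 6, search left half
lo=0, hi=2, mid=1, arr[mid]=4 -> 4 < 6, search right half
lo=2, hi=2, mid=2, arr[mid]=6 -> Found target at index 2!

Binary search finds 6 at index 2 after 4 comparisons. The search repeatedly halves the search space by comparing with the middle element.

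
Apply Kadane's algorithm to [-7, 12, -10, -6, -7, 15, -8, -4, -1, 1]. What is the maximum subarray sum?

Using Kadane's algorithm on [-7, 12, -10, -6, -7, 15, -8, -4, -1, 1]:

Scanning through the array:
Position 1 (value 12): max_ending_here = 12, max_so_far = 12
Position 2 (value -10): max_ending_here = 2, max_so_far = 12
Position 3 (value -6): max_ending_here = -4, max_so_far = 12
Position 4 (value -7): max_ending_here = -7, max_so_far = 12
Position 5 (value 15): max_ending_here = 15, max_so_far = 15
Position 6 (value -8): max_ending_here = 7, max_so_far = 15
Position 7 (value -4): max_ending_here = 3, max_so_far = 15
Position 8 (value -1): max_ending_here = 2, max_so_far = 15
Position 9 (value 1): max_ending_here = 3, max_so_far = 15

Maximum subarray: [15]
Maximum sum: 15

The maximum subarray is [15] with sum 15. This subarray runs from index 5 to index 5.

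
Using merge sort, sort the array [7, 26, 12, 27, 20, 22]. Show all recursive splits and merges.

Merge sort trace:

Split: [7, 26, 12, 27, 20, 22] -> [7, 26, 12] and [27, 20, 22]
  Split: [7, 26, 12] -> [7] and [26, 12]
    Split: [26, 12] -> [26] and [12]
    Merge: [26] + [12] -> [12, 26]
  Merge: [7] + [12, 26] -> [7, 12, 26]
  Split: [27, 20, 22] -> [27] and [20, 22]
    Split: [20, 22] -> [20] and [22]
    Merge: [20] + [22] -> [20, 22]
  Merge: [27] + [20, 22] -> [20, 22, 27]
Merge: [7, 12, 26] + [20, 22, 27] -> [7, 12, 20, 22, 26, 27]

Final sorted array: [7, 12, 20, 22, 26, 27]

The merge sort proceeds by recursively splitting the array and merging sorted halves.
After all merges, the sorted array is [7, 12, 20, 22, 26, 27].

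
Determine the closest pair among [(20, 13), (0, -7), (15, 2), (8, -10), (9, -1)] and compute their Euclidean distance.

Computing all pairwise distances among 5 points:

d((20, 13), (0, -7)) = 28.2843
d((20, 13), (15, 2)) = 12.083
d((20, 13), (8, -10)) = 25.9422
d((20, 13), (9, -1)) = 17.8045
d((0, -7), (15, 2)) = 17.4929
d((0, -7), (8, -10)) = 8.544
d((0, -7), (9, -1)) = 10.8167
d((15, 2), (8, -10)) = 13.8924
d((15, 2), (9, -1)) = 6.7082 <-- minimum
d((8, -10), (9, -1)) = 9.0554

Closest pair: (15, 2) and (9, -1) with distance 6.7082

The closest pair is (15, 2) and (9, -1) with Euclidean distance 6.7082. For 5 points, brute-force pairwise comparison is shown above. For large n, the divide-and-conquer algorithm (sort by x, recurse on halves, check the dividing strip) achieves O(n log n).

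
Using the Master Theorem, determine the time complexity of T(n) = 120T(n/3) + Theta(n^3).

Master Theorem for T(n) = 120T(n/3) + O(n^3):

a = 120, b = 3, c = 3
log_b(a) = log_3(120) = 4.3578

Case 1: c = 3 < log_3(120) = 4.3578
T(n) = O(n^(log_3 120))

For T(n) = 120T(n/3) + O(n^3): log_3(120) = 4.3578. This is Case 1 of the Master Theorem (c < log_b(a), work dominated by leaves), giving O(n^(log_3 120)).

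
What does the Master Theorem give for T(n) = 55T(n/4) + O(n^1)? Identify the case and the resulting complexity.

Master Theorem for T(n) = 55T(n/4) + O(n^1):

a = 55, b = 4, c = 1
log_b(a) = log_4(55) = 2.8907

Case 1: c = 1 < log_4(55) = 2.8907
T(n) = O(n^(log_4 55))

For T(n) = 55T(n/4) + O(n^1): log_4(55) = 2.8907. This is Case 1 of the Master Theorem (c < log_b(a), work dominated by leaves), giving O(n^(log_4 55)).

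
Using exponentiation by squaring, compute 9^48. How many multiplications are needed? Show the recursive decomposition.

Computing 9^48 by squaring (build up from 9^1; each line after the first costs one multiplication):

9^1 = 9
9^2 = (9^1)^2 = 9^2 = 81
9^3 = 9 * 9^2 = 9 * 81 = 729
9^6 = (9^3)^2 = 729^2 = 531441
9^12 = (9^6)^2 = 531441^2 = 282429536481
9^24 = (9^12)^2 = 282429536481^2 = 79766443076872509863361
9^48 = (9^24)^2 = 79766443076872509863361^2 = 6362685441135942358474828762538534230890216321

Result: 6362685441135942358474828762538534230890216321
Multiplications needed: 6 (6 lines after 9^1)

9^48 = 6362685441135942358474828762538534230890216321. Using exponentiation by squaring, this requires 6 multiplications. The key idea: if the exponent is even, square the half-power; if odd, multiply by the base once.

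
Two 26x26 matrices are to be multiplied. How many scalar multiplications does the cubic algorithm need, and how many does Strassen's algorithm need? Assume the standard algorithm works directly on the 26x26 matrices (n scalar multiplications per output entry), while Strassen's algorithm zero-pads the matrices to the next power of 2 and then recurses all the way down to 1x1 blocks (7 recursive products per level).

Matrix multiplication for 26x26 matrices:

Strassen's algorithm requires power-of-2 dimensions. Pad 26x26 to 32x32 (next power of 2).

Standard algorithm: 26^3 = 17576 multiplications
Strassen's algorithm: 7^(log2(32)) = 7^5 = 16807 multiplications
Savings: 17576 - 16807 = 769 multiplications

Standard: 17576 multiplications (26^3). Strassen: 16807 multiplications (7^5, after padding to 32x32). Strassen reduces 8 recursive multiplications to 7 at each level.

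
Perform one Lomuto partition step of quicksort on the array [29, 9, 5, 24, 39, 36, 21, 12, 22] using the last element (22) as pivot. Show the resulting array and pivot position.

Lomuto partition with pivot = 22:

Initial array: [29, 9, 5, 24, 39, 36, 21, 12, 22]

arr[0]=29 > 22: no swap
arr[1]=9 <= 22: swap with position 0, array becomes [9, 29, 5, 24, 39, 36, 21, 12, 22]
arr[2]=5 <= 22: swap with position 1, array becomes [9, 5, 29, 24, 39, 36, 21, 12, 22]
arr[3]=24 > 22: no swap
arr[4]=39 > 22: no swap
arr[5]=36 > 22: no swap
arr[6]=21 <= 22: swap with position 2, array becomes [9, 5, 21, 24, 39, 36, 29, 12, 22]
arr[7]=12 <= 22: swap with position 3, array becomes [9, 5, 21, 12, 39, 36, 29, 24, 22]

Place pivot at position 4: [9, 5, 21, 12, 22, 36, 29, 24, 39]
Pivot position: 4

After partitioning with pivot 22, the array becomes [9, 5, 21, 12, 22, 36, 29, 24, 39]. The pivot is placed at index 4. All elements to the left of the pivot are <= 22, and all elements to the right are > 22.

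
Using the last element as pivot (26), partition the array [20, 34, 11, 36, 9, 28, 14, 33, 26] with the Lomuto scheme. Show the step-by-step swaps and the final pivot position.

Lomuto partition with pivot = 26:

Initial array: [20, 34, 11, 36, 9, 28, 14, 33, 26]

arr[0]=20 <= 26: swap with position 0, array becomes [20, 34, 11, 36, 9, 28, 14, 33, 26]
arr[1]=34 > 26: no swap
arr[2]=11 <= 26: swap with position 1, array becomes [20, 11, 34, 36, 9, 28, 14, 33, 26]
arr[3]=36 > 26: no swap
arr[4]=9 <= 26: swap with position 2, array becomes [20, 11, 9, 36, 34, 28, 14, 33, 26]
arr[5]=28 > 26: no swap
arr[6]=14 <= 26: swap with position 3, array becomes [20, 11, 9, 14, 34, 28, 36, 33, 26]
arr[7]=33 > 26: no swap

Place pivot at position 4: [20, 11, 9, 14, 26, 28, 36, 33, 34]
Pivot position: 4

After partitioning with pivot 26, the array becomes [20, 11, 9, 14, 26, 28, 36, 33, 34]. The pivot is placed at index 4. All elements to the left of the pivot are <= 26, and all elements to the right are > 26.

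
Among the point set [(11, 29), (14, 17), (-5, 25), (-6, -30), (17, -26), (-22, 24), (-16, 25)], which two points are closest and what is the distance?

Computing all pairwise distances among 7 points:

d((11, 29), (14, 17)) = 12.3693
d((11, 29), (-5, 25)) = 16.4924
d((11, 29), (-6, -30)) = 61.4003
d((11, 29), (17, -26)) = 55.3263
d((11, 29), (-22, 24)) = 33.3766
d((11, 29), (-16, 25)) = 27.2947
d((14, 17), (-5, 25)) = 20.6155
d((14, 17), (-6, -30)) = 51.0784
d((14, 17), (17, -26)) = 43.1045
d((14, 17), (-22, 24)) = 36.6742
d((14, 17), (-16, 25)) = 31.0483
d((-5, 25), (-6, -30)) = 55.0091
d((-5, 25), (17, -26)) = 55.5428
d((-5, 25), (-22, 24)) = 17.0294
d((-5, 25), (-16, 25)) = 11.0
d((-6, -30), (17, -26)) = 23.3452
d((-6, -30), (-22, 24)) = 56.3205
d((-6, -30), (-16, 25)) = 55.9017
d((17, -26), (-22, 24)) = 63.4114
d((17, -26), (-16, 25)) = 60.7454
d((-22, 24), (-16, 25)) = 6.0828 <-- minimum

Closest pair: (-22, 24) and (-16, 25) with distance 6.0828

The closest pair is (-22, 24) and (-16, 25) with Euclidean distance 6.0828. For 7 points, brute-force pairwise comparison is shown above. For large n, the divide-and-conquer algorithm (sort by x, recurse on halves, check the dividing strip) achieves O(n log n).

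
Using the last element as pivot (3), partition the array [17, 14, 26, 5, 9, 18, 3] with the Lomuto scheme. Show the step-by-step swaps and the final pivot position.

Lomuto partition with pivot = 3:

Initial array: [17, 14, 26, 5, 9, 18, 3]

arr[0]=17 > 3: no swap
arr[1]=14 > 3: no swap
arr[2]=26 > 3: no swap
arr[3]=5 > 3: no swap
arr[4]=9 > 3: no swap
arr[5]=18 > 3: no swap

Place pivot at position 0: [3, 14, 26, 5, 9, 18, 17]
Pivot position: 0

After partitioning with pivot 3, the array becomes [3, 14, 26, 5, 9, 18, 17]. The pivot is placed at index 0. All elements to the left of the pivot are <= 3, and all elements to the right are > 3.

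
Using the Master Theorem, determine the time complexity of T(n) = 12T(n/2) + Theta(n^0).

Master Theorem for T(n) = 12T(n/2) + O(n^0):

a = 12, b = 2, c = 0
log_b(a) = log_2(12) = 3.5850

Case 1: c = 0 < log_2(12) = 3.5850
T(n) = O(n^(log_2 12))

For T(n) = 12T(n/2) + O(n^0): log_2(12) = 3.5850. This is Case 1 of the Master Theorem (c < log_b(a), work dominated by leaves), giving O(n^(log_2 12)).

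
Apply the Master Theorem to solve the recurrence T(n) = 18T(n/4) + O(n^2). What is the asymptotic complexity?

Master Theorem for T(n) = 18T(n/4) + O(n^2):

a = 18, b = 4, c = 2
log_b(a) = log_4(18) = 2.0850

Case 1: c = 2 < log_4(18) = 2.0850
T(n) = O(n^(log_4 18))

For T(n) = 18T(n/4) + O(n^2): log_4(18) = 2.0850. This is Case 1 of the Master Theorem (c < log_b(a), work dominated by leaves), giving O(n^(log_4 18)).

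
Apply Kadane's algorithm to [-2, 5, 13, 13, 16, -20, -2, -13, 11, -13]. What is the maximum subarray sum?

Using Kadane's algorithm on [-2, 5, 13, 13, 16, -20, -2, -13, 11, -13]:

Scanning through the array:
Position 1 (value 5): max_ending_here = 5, max_so_far = 5
Position 2 (value 13): max_ending_here = 18, max_so_far = 18
Position 3 (value 13): max_ending_here = 31, max_so_far = 31
Position 4 (value 16): max_ending_here = 47, max_so_far = 47
Position 5 (value -20): max_ending_here = 27, max_so_far = 47
Position 6 (value -2): max_ending_here = 25, max_so_far = 47
Position 7 (value -13): max_ending_here = 12, max_so_far = 47
Position 8 (value 11): max_ending_here = 23, max_so_far = 47
Position 9 (value -13): max_ending_here = 10, max_so_far = 47

Maximum subarray: [5, 13, 13, 16]
Maximum sum: 47

The maximum subarray is [5, 13, 13, 16] with sum 47. This subarray runs from index 1 to index 4.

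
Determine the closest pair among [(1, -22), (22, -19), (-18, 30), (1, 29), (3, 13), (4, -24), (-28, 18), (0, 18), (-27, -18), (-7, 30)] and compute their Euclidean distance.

Computing all pairwise distances among 10 points:

d((1, -22), (22, -19)) = 21.2132
d((1, -22), (-18, 30)) = 55.3624
d((1, -22), (1, 29)) = 51.0
d((1, -22), (3, 13)) = 35.0571
d((1, -22), (4, -24)) = 3.6056 <-- minimum
d((1, -22), (-28, 18)) = 49.4065
d((1, -22), (0, 18)) = 40.0125
d((1, -22), (-27, -18)) = 28.2843
d((1, -22), (-7, 30)) = 52.6118
d((22, -19), (-18, 30)) = 63.2535
d((22, -19), (1, 29)) = 52.3927
d((22, -19), (3, 13)) = 37.2156
d((22, -19), (4, -24)) = 18.6815
d((22, -19), (-28, 18)) = 62.2013
d((22, -19), (0, 18)) = 43.0465
d((22, -19), (-27, -18)) = 49.0102
d((22, -19), (-7, 30)) = 56.9386
d((-18, 30), (1, 29)) = 19.0263
d((-18, 30), (3, 13)) = 27.0185
d((-18, 30), (4, -24)) = 58.3095
d((-18, 30), (-28, 18)) = 15.6205
d((-18, 30), (0, 18)) = 21.6333
d((-18, 30), (-27, -18)) = 48.8365
d((-18, 30), (-7, 30)) = 11.0
d((1, 29), (3, 13)) = 16.1245
d((1, 29), (4, -24)) = 53.0848
d((1, 29), (-28, 18)) = 31.0161
d((1, 29), (0, 18)) = 11.0454
d((1, 29), (-27, -18)) = 54.7083
d((1, 29), (-7, 30)) = 8.0623
d((3, 13), (4, -24)) = 37.0135
d((3, 13), (-28, 18)) = 31.4006
d((3, 13), (0, 18)) = 5.831
d((3, 13), (-27, -18)) = 43.1393
d((3, 13), (-7, 30)) = 19.7231
d((4, -24), (-28, 18)) = 52.8015
d((4, -24), (0, 18)) = 42.19
d((4, -24), (-27, -18)) = 31.5753
d((4, -24), (-7, 30)) = 55.109
d((-28, 18), (0, 18)) = 28.0
d((-28, 18), (-27, -18)) = 36.0139
d((-28, 18), (-7, 30)) = 24.1868
d((0, 18), (-27, -18)) = 45.0
d((0, 18), (-7, 30)) = 13.8924
d((-27, -18), (-7, 30)) = 52.0

Closest pair: (1, -22) and (4, -24) with distance 3.6056

The closest pair is (1, -22) and (4, -24) with Euclidean distance 3.6056. For 10 points, brute-force pairwise comparison is shown above. For large n, the divide-and-conquer algorithm (sort by x, recurse on halves, check the dividing strip) achieves O(n log n).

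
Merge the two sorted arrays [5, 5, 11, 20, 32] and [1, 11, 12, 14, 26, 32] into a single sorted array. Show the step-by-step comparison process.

Merging process:

Compare 5 vs 1: take 1 from right. Merged: [1]
Compare 5 vs 11: take 5 from left. Merged: [1, 5]
Compare 5 vs 11: take 5 from left. Merged: [1, 5, 5]
Compare 11 vs 11: take 11 from left. Merged: [1, 5, 5, 11]
Compare 20 vs 11: take 11 from right. Merged: [1, 5, 5, 11, 11]
Compare 20 vs 12: take 12 from right. Merged: [1, 5, 5, 11, 11, 12]
Compare 20 vs 14: take 14 from right. Merged: [1, 5, 5, 11, 11, 12, 14]
Compare 20 vs 26: take 20 from left. Merged: [1, 5, 5, 11, 11, 12, 14, 20]
Compare 32 vs 26: take 26 from right. Merged: [1, 5, 5, 11, 11, 12, 14, 20, 26]
Compare 32 vs 32: take 32 from left. Merged: [1, 5, 5, 11, 11, 12, 14, 20, 26, 32]
Append remaining from right: [32]. Merged: [1, 5, 5, 11, 11, 12, 14, 20, 26, 32, 32]

Final merged array: [1, 5, 5, 11, 11, 12, 14, 20, 26, 32, 32]
Total comparisons: 10

The merged array is [1, 5, 5, 11, 11, 12, 14, 20, 26, 32, 32], requiring 10 comparisons. The merge step runs in O(n) time where n is the total number of elements.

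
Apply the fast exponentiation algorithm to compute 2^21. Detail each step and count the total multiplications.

Computing 2^21 by squaring (build up from 2^1; each line after the first costs one multiplication):

2^1 = 2
2^2 = (2^1)^2 = 2^2 = 4
2^4 = (2^2)^2 = 4^2 = 16
2^5 = 2 * 2^4 = 2 * 16 = 32
2^10 = (2^5)^2 = 32^2 = 1024
2^20 = (2^10)^2 = 1024^2 = 1048576
2^21 = 2 * 2^20 = 2 * 1048576 = 2097152

Result: 2097152
Multiplications needed: 6 (6 lines after 2^1)

2^21 = 2097152. Using exponentiation by squaring, this requires 6 multiplications. The key idea: if the exponent is even, square the half-power; if odd, multiply by the base once.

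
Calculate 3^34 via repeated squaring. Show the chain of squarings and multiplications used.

Computing 3^34 by squaring (build up from 3^1; each line after the first costs one multiplication):

3^1 = 3
3^2 = (3^1)^2 = 3^2 = 9
3^4 = (3^2)^2 = 9^2 = 81
3^8 = (3^4)^2 = 81^2 = 6561
3^16 = (3^8)^2 = 6561^2 = 43046721
3^17 = 3 * 3^16 = 3 * 43046721 = 129140163
3^34 = (3^17)^2 = 129140163^2 = 16677181699666569

Result: 16677181699666569
Multiplications needed: 6 (6 lines after 3^1)

3^34 = 16677181699666569. Using exponentiation by squaring, this requires 6 multiplications. The key idea: if the exponent is even, square the half-power; if odd, multiply by the base once.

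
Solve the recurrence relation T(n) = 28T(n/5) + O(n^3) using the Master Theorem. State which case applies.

Master Theorem for T(n) = 28T(n/5) + O(n^3):

a = 28, b = 5, c = 3
log_b(a) = log_5(28) = 2.0704

Case 3: c = 3 > log_5(28) = 2.0704
T(n) = O(n^3) = O(n^3)

For T(n) = 28T(n/5) + O(n^3): log_5(28) = 2.0704. This is Case 3 of the Master Theorem (c > log_b(a), work dominated by root), giving O(n^3).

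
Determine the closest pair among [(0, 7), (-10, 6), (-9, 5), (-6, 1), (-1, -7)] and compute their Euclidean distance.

Computing all pairwise distances among 5 points:

d((0, 7), (-10, 6)) = 10.0499
d((0, 7), (-9, 5)) = 9.2195
d((0, 7), (-6, 1)) = 8.4853
d((0, 7), (-1, -7)) = 14.0357
d((-10, 6), (-9, 5)) = 1.4142 <-- minimum
d((-10, 6), (-6, 1)) = 6.4031
d((-10, 6), (-1, -7)) = 15.8114
d((-9, 5), (-6, 1)) = 5.0
d((-9, 5), (-1, -7)) = 14.4222
d((-6, 1), (-1, -7)) = 9.434

Closest pair: (-10, 6) and (-9, 5) with distance 1.4142

The closest pair is (-10, 6) and (-9, 5) with Euclidean distance 1.4142. For 5 points, brute-force pairwise comparison is shown above. For large n, the divide-and-conquer algorithm (sort by x, recurse on halves, check the dividing strip) achieves O(n log n).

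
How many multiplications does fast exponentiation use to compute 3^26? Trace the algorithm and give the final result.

Computing 3^26 by squaring (build up from 3^1; each line after the first costs one multiplication):

3^1 = 3
3^2 = (3^1)^2 = 3^2 = 9
3^3 = 3 * 3^2 = 3 * 9 = 27
3^6 = (3^3)^2 = 27^2 = 729
3^12 = (3^6)^2 = 729^2 = 531441
3^13 = 3 * 3^12 = 3 * 531441 = 1594323
3^26 = (3^13)^2 = 1594323^2 = 2541865828329

Result: 2541865828329
Multiplications needed: 6 (6 lines after 3^1)

3^26 = 2541865828329. Using exponentiation by squaring, this requires 6 multiplications. The key idea: if the exponent is even, square the half-power; if odd, multiply by the base once.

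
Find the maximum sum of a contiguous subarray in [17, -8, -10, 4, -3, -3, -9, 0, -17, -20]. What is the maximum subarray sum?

Using Kadane's algorithm on [17, -8, -10, 4, -3, -3, -9, 0, -17, -20]:

Scanning through the array:
Position 1 (value -8): max_ending_here = 9, max_so_far = 17
Position 2 (value -10): max_ending_here = -1, max_so_far = 17
Position 3 (value 4): max_ending_here = 4, max_so_far = 17
Position 4 (value -3): max_ending_here = 1, max_so_far = 17
Position 5 (value -3): max_ending_here = -2, max_so_far = 17
Position 6 (value -9): max_ending_here = -9, max_so_far = 17
Position 7 (value 0): max_ending_here = 0, max_so_far = 17
Position 8 (value -17): max_ending_here = -17, max_so_far = 17
Position 9 (value -20): max_ending_here = -20, max_so_far = 17

Maximum subarray: [17]
Maximum sum: 17

The maximum subarray is [17] with sum 17. This subarray runs from index 0 to index 0.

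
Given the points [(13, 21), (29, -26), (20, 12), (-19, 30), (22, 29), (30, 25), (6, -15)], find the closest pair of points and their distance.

Computing all pairwise distances among 7 points:

d((13, 21), (29, -26)) = 49.6488
d((13, 21), (20, 12)) = 11.4018
d((13, 21), (-19, 30)) = 33.2415
d((13, 21), (22, 29)) = 12.0416
d((13, 21), (30, 25)) = 17.4642
d((13, 21), (6, -15)) = 36.6742
d((29, -26), (20, 12)) = 39.0512
d((29, -26), (-19, 30)) = 73.7564
d((29, -26), (22, 29)) = 55.4437
d((29, -26), (30, 25)) = 51.0098
d((29, -26), (6, -15)) = 25.4951
d((20, 12), (-19, 30)) = 42.9535
d((20, 12), (22, 29)) = 17.1172
d((20, 12), (30, 25)) = 16.4012
d((20, 12), (6, -15)) = 30.4138
d((-19, 30), (22, 29)) = 41.0122
d((-19, 30), (30, 25)) = 49.2544
d((-19, 30), (6, -15)) = 51.4782
d((22, 29), (30, 25)) = 8.9443 <-- minimum
d((22, 29), (6, -15)) = 46.8188
d((30, 25), (6, -15)) = 46.6476

Closest pair: (22, 29) and (30, 25) with distance 8.9443

The closest pair is (22, 29) and (30, 25) with Euclidean distance 8.9443. For 7 points, brute-force pairwise comparison is shown above. For large n, the divide-and-conquer algorithm (sort by x, recurse on halves, check the dividing strip) achieves O(n log n).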